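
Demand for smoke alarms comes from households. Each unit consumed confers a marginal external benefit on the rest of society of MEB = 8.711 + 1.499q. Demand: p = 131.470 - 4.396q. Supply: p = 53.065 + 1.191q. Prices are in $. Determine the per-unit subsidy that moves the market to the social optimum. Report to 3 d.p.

Social marginal benefit = demand + MEB = 140.181 - 2.897q.
Set SMB = MC: 140.181 - 2.897q = 53.065 + 1.191q → q* = 21.3102.
The Pigouvian subsidy equals MEB at q*: 8.711 + 1.499×21.3102 = 40.6550.

subsidy = $40.655 per unit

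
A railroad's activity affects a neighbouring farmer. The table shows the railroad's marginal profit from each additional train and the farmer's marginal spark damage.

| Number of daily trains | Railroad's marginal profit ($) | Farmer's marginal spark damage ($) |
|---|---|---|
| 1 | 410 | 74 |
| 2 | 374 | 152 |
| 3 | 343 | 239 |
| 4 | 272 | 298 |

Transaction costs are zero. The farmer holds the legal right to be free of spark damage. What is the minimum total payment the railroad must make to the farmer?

$465

Efficient level: marginal profit ≥ marginal spark damage through level 3, so k* = 3.
With the farmer holding the right, the railroad must at least compensate total damage at k*: 74 + 152 + 239 = 465.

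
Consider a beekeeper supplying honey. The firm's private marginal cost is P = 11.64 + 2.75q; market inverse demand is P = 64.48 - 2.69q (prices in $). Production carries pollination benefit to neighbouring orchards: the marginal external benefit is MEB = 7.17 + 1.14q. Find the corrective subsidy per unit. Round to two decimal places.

subsidy = $23.08 per unit

Social marginal cost = private MC − MEB = 4.47 + 1.61q.
Set SMC = demand: 4.47 + 1.61q = 64.48 - 2.69q → q* = 13.9558.
The Pigouvian subsidy equals MEB at q*: 7.17 + 1.14×13.9558 = 23.0796.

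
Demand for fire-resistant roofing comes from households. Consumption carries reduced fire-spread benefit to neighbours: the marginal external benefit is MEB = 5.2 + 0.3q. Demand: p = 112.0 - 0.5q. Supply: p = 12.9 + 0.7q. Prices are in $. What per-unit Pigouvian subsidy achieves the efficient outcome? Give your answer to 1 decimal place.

Social marginal benefit = demand + MEB = 117.2 - 0.2q.
Set SMB = MC: 117.2 - 0.2q = 12.9 + 0.7q → q* = 115.8889.
The Pigouvian subsidy equals MEB at q*: 5.2 + 0.3×115.8889 = 39.9667.

subsidy = $40.0 per unit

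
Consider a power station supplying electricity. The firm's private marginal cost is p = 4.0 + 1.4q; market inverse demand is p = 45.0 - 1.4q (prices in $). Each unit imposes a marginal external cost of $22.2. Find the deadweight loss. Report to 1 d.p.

DWL = $88.0

Market equilibrium (private): 4.0 + 1.4q = 45.0 - 1.4q → q_m = 14.6429.
Social marginal cost = private MC + MEC = 26.2 + 1.4q.
Set SMC = demand: 26.2 + 1.4q = 45.0 - 1.4q → q* = 6.7143.
Height of the DWL triangle at q_m is SMC(q_m) − demand(q_m) = MEC(q_m) = 22.2000.
DWL = ½ × 7.9286 × 22.2000 = 88.0075.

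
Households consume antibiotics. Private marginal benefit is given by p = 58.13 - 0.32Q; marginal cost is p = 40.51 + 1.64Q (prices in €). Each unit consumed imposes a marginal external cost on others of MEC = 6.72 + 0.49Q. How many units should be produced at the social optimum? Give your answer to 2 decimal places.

Social marginal benefit = demand − MEC = 51.41 - 0.81Q.
Set SMB = MC: 51.41 - 0.81Q = 40.51 + 1.64Q → Q* = 4.4490.

Q* = 4.45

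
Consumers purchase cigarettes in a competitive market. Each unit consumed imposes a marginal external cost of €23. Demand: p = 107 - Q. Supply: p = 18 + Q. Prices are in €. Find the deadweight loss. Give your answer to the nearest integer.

Market equilibrium (private): 18 + Q = 107 - Q → Q_m = 44.5000.
Social marginal benefit = demand − MEC = 84 - Q.
Set SMB = MC: 84 - Q = 18 + Q → Q* = 33.0000.
The welfare-loss triangle has base |Q_m − Q*| and height MEC(Q_m) (the vertical gap between SMB and MC is zero at Q* and MEC at Q_m).
DWL = ½ × 11.5000 × 23.0000 = 132.2500.

DWL = €132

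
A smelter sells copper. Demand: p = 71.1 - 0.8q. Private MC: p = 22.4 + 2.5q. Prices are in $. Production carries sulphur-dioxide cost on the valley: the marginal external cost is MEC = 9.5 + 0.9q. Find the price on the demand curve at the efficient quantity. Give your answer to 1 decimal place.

Social marginal cost = private MC + MEC = 31.9 + 3.4q.
Set SMC = demand: 31.9 + 3.4q = 71.1 - 0.8q → q* = 9.3333.
Consumer price on the demand curve at q*: 71.1 − 0.8×9.3333 = 63.6334.

P = $63.6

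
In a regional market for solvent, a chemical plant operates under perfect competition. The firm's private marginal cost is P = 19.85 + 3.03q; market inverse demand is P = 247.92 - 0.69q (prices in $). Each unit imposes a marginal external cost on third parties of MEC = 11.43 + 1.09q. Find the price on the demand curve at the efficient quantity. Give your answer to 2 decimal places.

P = $216.84

Social marginal cost = private MC + MEC = 31.28 + 4.12q.
Set SMC = demand: 31.28 + 4.12q = 247.92 - 0.69q → q* = 45.0395.
Consumer price on the demand curve at q*: 247.92 − 0.69×45.0395 = 216.8427.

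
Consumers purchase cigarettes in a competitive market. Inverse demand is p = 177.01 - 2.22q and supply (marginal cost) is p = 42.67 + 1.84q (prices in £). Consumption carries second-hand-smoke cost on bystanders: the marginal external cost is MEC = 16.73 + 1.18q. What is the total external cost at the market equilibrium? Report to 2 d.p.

£1199.54

Market equilibrium (private): 42.67 + 1.84q = 177.01 - 2.22q → q_m = 33.0887.
Total external cost = ∫₀^{q_m} (16.73 + 1.18q) dq = 16.73×33.0887 + ½×1.18×33.0887² = 1199.5426.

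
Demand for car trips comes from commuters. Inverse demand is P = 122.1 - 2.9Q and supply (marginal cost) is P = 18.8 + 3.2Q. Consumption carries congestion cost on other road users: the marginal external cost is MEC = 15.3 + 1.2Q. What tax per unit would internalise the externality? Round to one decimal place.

Social marginal benefit = demand − MEC = 106.8 - 4.1Q.
Set SMB = MC: 106.8 - 4.1Q = 18.8 + 3.2Q → Q* = 12.0548.
The Pigouvian tax equals MEC at Q*: 15.3 + 1.2×12.0548 = 29.7658.

tax = 29.8 per unit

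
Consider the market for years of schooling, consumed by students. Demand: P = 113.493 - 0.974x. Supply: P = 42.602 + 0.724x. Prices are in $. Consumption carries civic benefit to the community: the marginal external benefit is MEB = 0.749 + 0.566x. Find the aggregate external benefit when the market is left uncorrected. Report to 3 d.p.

$524.550

Market equilibrium (private): 42.602 + 0.724x = 113.493 - 0.974x → x_m = 41.7497.
Total external benefit = ∫₀^{x_m} (0.749 + 0.566x) dx = 0.749×41.7497 + ½×0.566×41.7497² = 524.5501.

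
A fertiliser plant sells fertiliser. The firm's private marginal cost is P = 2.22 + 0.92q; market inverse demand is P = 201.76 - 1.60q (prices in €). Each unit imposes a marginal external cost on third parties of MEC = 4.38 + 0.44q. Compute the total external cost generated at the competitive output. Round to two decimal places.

Market equilibrium (private): 2.22 + 0.92q = 201.76 - 1.60q → q_m = 79.1825.
Total external cost = ∫₀^{q_m} (4.38 + 0.44q) dq = 4.38×79.1825 + ½×0.44×79.1825² = 1726.1904.

€1726.19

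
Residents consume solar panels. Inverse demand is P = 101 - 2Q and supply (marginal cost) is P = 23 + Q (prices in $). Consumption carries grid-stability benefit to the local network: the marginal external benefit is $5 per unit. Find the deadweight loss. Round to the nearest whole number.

DWL = $4

Market equilibrium (private): 23 + Q = 101 - 2Q → Q_m = 26.0000.
Social marginal benefit = demand + MEB = 106 - 2Q.
Set SMB = MC: 106 - 2Q = 23 + Q → Q* = 27.6667.
Between Q* and Q_m the wedge SMB − MC runs linearly from 0 to MEB(Q_m), so the loss is a triangle.
DWL = ½ × 1.6667 × 5.0000 = 4.1668.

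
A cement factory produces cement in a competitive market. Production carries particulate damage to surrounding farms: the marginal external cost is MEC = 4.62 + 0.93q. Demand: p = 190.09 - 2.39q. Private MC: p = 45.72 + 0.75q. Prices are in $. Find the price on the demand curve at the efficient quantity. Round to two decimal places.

P = $108.03

Social marginal cost = private MC + MEC = 50.34 + 1.68q.
Set SMC = demand: 50.34 + 1.68q = 190.09 - 2.39q → q* = 34.3366.
Consumer price on the demand curve at q*: 190.09 − 2.39×34.3366 = 108.0255.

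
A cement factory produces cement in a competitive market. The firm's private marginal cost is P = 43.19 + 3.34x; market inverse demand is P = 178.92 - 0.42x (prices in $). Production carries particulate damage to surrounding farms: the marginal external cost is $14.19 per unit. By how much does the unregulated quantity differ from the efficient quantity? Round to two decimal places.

3.77 units

Market equilibrium (private): 43.19 + 3.34x = 178.92 - 0.42x → x_m = 36.0984.
Social marginal cost = private MC + MEC = 57.38 + 3.34x.
Set SMC = demand: 57.38 + 3.34x = 178.92 - 0.42x → x* = 32.3245.
Gap = |36.0984 − 32.3245| = 3.7739.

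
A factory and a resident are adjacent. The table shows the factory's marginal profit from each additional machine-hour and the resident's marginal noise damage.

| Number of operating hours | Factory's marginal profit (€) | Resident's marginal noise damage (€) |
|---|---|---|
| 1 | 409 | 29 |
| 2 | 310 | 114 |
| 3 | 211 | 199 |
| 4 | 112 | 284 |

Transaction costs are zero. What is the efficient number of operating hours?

3

Bargaining reaches the level where marginal profit last exceeds marginal noise damage.
That holds through level 3 (211 ≥ 199) but not at 4 (112 < 284).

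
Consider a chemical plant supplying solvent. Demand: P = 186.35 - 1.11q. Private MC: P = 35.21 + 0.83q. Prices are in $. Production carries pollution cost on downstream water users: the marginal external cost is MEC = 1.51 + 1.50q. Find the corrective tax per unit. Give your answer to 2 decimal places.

tax = $66.76 per unit

Social marginal cost = private MC + MEC = 36.72 + 2.33q.
Set SMC = demand: 36.72 + 2.33q = 186.35 - 1.11q → q* = 43.4971.
The Pigouvian tax equals MEC at q*: 1.51 + 1.50×43.4971 = 66.7557.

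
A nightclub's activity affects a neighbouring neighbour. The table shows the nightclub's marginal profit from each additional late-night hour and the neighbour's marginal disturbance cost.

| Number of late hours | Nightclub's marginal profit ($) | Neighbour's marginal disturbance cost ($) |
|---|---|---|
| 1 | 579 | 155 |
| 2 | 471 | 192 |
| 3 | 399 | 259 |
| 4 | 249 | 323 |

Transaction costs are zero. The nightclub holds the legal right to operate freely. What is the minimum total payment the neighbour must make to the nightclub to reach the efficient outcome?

Left alone the nightclub would choose level 4 (marginal profit stays positive).
Efficient level: k* = 3 (marginal profit ≥ marginal disturbance cost through 3).
The neighbour must at least cover the nightclub's forgone profit from cutting 4→3: 249 = 249.

$249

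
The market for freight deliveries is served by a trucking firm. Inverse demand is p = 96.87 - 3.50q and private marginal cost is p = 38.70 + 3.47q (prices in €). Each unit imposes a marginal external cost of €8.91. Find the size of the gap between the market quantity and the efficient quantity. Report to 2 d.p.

1.28 units

Market equilibrium (private): 38.70 + 3.47q = 96.87 - 3.50q → q_m = 8.3458.
Social marginal cost = private MC + MEC = 47.61 + 3.47q.
Set SMC = demand: 47.61 + 3.47q = 96.87 - 3.50q → q* = 7.0674.
Gap = |8.3458 − 7.0674| = 1.2784.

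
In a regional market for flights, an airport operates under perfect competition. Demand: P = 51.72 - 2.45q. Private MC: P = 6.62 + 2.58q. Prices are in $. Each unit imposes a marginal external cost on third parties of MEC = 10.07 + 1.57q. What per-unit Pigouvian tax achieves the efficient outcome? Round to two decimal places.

Social marginal cost = private MC + MEC = 16.69 + 4.15q.
Set SMC = demand: 16.69 + 4.15q = 51.72 - 2.45q → q* = 5.3076.
The Pigouvian tax equals MEC at q*: 10.07 + 1.57×5.3076 = 18.4029.

tax = $18.40 per unit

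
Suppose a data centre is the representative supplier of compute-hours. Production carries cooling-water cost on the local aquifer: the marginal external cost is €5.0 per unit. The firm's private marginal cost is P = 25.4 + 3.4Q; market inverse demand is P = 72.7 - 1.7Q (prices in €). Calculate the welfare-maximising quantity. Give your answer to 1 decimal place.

Social marginal cost = private MC + MEC = 30.4 + 3.4Q.
Set SMC = demand: 30.4 + 3.4Q = 72.7 - 1.7Q → Q* = 8.2941.

Q* = 8.3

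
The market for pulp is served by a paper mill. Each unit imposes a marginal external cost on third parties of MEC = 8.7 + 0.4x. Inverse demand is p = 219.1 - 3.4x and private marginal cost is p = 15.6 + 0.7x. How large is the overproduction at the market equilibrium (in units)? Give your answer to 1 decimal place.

Market equilibrium (private): 15.6 + 0.7x = 219.1 - 3.4x → x_m = 49.6341.
Social marginal cost = private MC + MEC = 24.3 + 1.1x.
Set SMC = demand: 24.3 + 1.1x = 219.1 - 3.4x → x* = 43.2889.
Gap = |49.6341 − 43.2889| = 6.3452.

6.3 units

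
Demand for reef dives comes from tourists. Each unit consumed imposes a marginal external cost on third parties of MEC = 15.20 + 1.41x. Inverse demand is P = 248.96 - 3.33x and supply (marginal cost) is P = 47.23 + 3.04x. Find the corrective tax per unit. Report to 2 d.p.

Social marginal benefit = demand − MEC = 233.76 - 4.74x.
Set SMB = MC: 233.76 - 4.74x = 47.23 + 3.04x → x* = 23.9756.
The Pigouvian tax equals MEC at x*: 15.20 + 1.41×23.9756 = 49.0056.

tax = 49.01 per unit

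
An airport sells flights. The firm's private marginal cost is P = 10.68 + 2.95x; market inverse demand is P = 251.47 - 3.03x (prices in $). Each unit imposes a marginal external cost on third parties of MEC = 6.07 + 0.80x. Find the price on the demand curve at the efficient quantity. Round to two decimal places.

P = $146.57

Social marginal cost = private MC + MEC = 16.75 + 3.75x.
Set SMC = demand: 16.75 + 3.75x = 251.47 - 3.03x → x* = 34.6195.
Consumer price on the demand curve at x*: 251.47 − 3.03×34.6195 = 146.5729.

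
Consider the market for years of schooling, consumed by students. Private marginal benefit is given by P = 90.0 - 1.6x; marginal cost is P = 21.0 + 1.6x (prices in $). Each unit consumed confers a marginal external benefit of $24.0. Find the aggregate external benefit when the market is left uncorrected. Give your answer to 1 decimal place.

Market equilibrium (private): 21.0 + 1.6x = 90.0 - 1.6x → x_m = 21.5625.
Total external benefit = MEB × x_m = 24.0 × 21.5625 = 517.5000.

$517.5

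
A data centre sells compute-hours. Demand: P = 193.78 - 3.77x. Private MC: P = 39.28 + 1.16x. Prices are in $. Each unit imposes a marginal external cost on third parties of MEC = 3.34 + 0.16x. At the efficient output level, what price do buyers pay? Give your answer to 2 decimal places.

P = $81.82

Social marginal cost = private MC + MEC = 42.62 + 1.32x.
Set SMC = demand: 42.62 + 1.32x = 193.78 - 3.77x → x* = 29.6974.
Consumer price on the demand curve at x*: 193.78 − 3.77×29.6974 = 81.8208.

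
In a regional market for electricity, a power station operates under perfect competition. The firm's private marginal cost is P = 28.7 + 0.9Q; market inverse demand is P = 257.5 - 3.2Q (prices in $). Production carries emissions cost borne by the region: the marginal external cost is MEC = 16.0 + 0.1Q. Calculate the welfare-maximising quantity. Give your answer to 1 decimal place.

Social marginal cost = private MC + MEC = 44.7 + Q.
Set SMC = demand: 44.7 + Q = 257.5 - 3.2Q → Q* = 50.6667.

Q* = 50.7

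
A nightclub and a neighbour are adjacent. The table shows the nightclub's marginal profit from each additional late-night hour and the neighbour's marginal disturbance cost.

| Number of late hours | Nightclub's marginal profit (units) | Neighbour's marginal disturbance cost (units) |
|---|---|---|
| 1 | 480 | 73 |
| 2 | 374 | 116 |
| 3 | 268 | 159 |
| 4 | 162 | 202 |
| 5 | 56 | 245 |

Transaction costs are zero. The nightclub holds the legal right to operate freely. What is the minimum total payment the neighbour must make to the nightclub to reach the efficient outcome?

218

Left alone the nightclub would choose level 5 (marginal profit stays positive).
Efficient level: k* = 3 (marginal profit ≥ marginal disturbance cost through 3).
The neighbour must at least cover the nightclub's forgone profit from cutting 5→3: 162 + 56 = 218.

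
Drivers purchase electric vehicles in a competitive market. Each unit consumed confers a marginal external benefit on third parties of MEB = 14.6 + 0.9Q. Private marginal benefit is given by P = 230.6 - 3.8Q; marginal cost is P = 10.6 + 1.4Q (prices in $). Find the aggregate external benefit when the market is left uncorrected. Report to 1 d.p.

Market equilibrium (private): 10.6 + 1.4Q = 230.6 - 3.8Q → Q_m = 42.3077.
Total external benefit = ∫₀^{Q_m} (14.6 + 0.9Q) dQ = 14.6×42.3077 + ½×0.9×42.3077² = 1423.1661.

$1423.2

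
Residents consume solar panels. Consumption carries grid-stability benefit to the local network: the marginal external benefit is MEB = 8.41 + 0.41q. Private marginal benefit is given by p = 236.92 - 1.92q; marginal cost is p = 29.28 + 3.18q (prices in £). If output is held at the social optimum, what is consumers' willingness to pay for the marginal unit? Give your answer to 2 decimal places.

P = £148.47

Social marginal benefit = demand + MEB = 245.33 - 1.51q.
Set SMB = MC: 245.33 - 1.51q = 29.28 + 3.18q → q* = 46.0661.
Consumer price on the demand curve at q*: 236.92 − 1.92×46.0661 = 148.4731.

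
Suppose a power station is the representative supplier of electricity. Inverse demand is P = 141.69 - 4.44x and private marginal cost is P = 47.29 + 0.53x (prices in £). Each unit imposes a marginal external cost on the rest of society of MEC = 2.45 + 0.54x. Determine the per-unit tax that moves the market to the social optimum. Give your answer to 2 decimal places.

tax = £11.46 per unit

Social marginal cost = private MC + MEC = 49.74 + 1.07x.
Set SMC = demand: 49.74 + 1.07x = 141.69 - 4.44x → x* = 16.6878.
The Pigouvian tax equals MEC at x*: 2.45 + 0.54×16.6878 = 11.4614.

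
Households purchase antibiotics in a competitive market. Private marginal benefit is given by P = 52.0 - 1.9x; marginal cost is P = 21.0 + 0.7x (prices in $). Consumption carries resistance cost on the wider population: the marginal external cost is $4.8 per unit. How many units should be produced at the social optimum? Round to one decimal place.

x* = 10.1

Social marginal benefit = demand − MEC = 47.2 - 1.9x.
Set SMB = MC: 47.2 - 1.9x = 21.0 + 0.7x → x* = 10.0769.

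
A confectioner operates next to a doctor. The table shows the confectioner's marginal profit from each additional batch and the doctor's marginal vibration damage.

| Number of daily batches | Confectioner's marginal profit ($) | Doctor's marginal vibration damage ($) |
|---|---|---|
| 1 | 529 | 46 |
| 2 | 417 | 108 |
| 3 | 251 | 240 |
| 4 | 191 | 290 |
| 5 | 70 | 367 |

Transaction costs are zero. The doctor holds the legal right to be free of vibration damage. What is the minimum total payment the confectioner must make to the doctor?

Efficient level: marginal profit ≥ marginal vibration damage through level 3, so k* = 3.
With the doctor holding the right, the confectioner must at least compensate total damage at k*: 46 + 108 + 240 = 394.

$394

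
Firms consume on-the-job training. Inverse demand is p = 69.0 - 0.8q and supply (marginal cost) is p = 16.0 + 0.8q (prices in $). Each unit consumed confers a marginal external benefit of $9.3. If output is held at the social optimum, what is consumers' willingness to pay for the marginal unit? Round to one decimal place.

P = $37.9

Social marginal benefit = demand + MEB = 78.3 - 0.8q.
Set SMB = MC: 78.3 - 0.8q = 16.0 + 0.8q → q* = 38.9375.
Consumer price on the demand curve at q*: 69.0 − 0.8×38.9375 = 37.8500.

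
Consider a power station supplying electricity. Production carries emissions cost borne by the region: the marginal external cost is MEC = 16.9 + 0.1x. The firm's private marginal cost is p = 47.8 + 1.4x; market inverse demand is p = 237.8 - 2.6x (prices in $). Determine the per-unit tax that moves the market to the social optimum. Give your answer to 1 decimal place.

Social marginal cost = private MC + MEC = 64.7 + 1.5x.
Set SMC = demand: 64.7 + 1.5x = 237.8 - 2.6x → x* = 42.2195.
The Pigouvian tax equals MEC at x*: 16.9 + 0.1×42.2195 = 21.1220.

tax = $21.1 per unit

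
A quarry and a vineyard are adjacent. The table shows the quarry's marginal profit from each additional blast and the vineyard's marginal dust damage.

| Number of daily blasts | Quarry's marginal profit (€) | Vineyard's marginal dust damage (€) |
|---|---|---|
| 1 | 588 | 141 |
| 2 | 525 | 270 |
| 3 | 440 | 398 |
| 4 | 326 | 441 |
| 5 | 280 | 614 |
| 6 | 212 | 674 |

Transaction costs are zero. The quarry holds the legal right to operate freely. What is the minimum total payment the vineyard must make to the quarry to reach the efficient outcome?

Left alone the quarry would choose level 6 (marginal profit stays positive).
Efficient level: k* = 3 (marginal profit ≥ marginal dust damage through 3).
The vineyard must at least cover the quarry's forgone profit from cutting 6→3: 326 + 280 + 212 = 818.

€818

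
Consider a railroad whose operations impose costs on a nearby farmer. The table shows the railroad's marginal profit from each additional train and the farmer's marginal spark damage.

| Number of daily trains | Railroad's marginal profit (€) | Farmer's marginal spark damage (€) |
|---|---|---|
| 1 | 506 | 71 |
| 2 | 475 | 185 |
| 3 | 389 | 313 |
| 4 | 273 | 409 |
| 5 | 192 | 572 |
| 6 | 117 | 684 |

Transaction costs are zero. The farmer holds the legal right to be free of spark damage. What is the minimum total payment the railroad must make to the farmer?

Efficient level: marginal profit ≥ marginal spark damage through level 3, so k* = 3.
With the farmer holding the right, the railroad must at least compensate total damage at k*: 71 + 185 + 313 = 569.

€569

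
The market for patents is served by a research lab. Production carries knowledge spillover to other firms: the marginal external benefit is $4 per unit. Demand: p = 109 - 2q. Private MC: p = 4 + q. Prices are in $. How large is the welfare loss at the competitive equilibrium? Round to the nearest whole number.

Market equilibrium (private): 4 + q = 109 - 2q → q_m = 35.0000.
Social marginal cost = private MC − MEB = 0 + q.
Set SMC = demand: 0 + q = 109 - 2q → q* = 36.3333.
Between q* and q_m the wedge demand − SMC runs linearly from 0 to MEB(q_m), so the loss is a triangle.
DWL = ½ × 1.3333 × 4.0000 = 2.6666.

DWL = $3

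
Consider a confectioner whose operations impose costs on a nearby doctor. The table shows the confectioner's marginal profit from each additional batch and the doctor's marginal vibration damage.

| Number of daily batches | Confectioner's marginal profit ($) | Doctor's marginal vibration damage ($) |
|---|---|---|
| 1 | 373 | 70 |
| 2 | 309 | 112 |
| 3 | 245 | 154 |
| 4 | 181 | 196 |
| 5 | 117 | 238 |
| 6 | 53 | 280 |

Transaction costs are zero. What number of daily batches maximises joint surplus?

Bargaining reaches the level where marginal profit last exceeds marginal vibration damage.
That holds through level 3 (245 ≥ 154) but not at 4 (181 < 196).

3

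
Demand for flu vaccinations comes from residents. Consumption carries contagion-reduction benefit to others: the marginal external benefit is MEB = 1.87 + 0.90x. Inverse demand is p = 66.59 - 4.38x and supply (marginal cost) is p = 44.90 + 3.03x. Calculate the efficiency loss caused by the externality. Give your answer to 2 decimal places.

Market equilibrium (private): 44.90 + 3.03x = 66.59 - 4.38x → x_m = 2.9271.
Social marginal benefit = demand + MEB = 68.46 - 3.48x.
Set SMB = MC: 68.46 - 3.48x = 44.90 + 3.03x → x* = 3.6190.
The loss is the area between SMB and MC from x* to x_m; with linear curves that's a triangle of height MEB(x_m).
DWL = ½ × 0.6919 × 4.5044 = 1.5583.

DWL = 1.56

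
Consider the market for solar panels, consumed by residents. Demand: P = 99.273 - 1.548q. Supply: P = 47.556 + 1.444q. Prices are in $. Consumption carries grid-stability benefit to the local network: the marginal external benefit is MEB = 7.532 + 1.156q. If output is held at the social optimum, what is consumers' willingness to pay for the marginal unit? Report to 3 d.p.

P = $49.318

Social marginal benefit = demand + MEB = 106.805 - 0.392q.
Set SMB = MC: 106.805 - 0.392q = 47.556 + 1.444q → q* = 32.2707.
Consumer price on the demand curve at q*: 99.273 − 1.548×32.2707 = 49.3180.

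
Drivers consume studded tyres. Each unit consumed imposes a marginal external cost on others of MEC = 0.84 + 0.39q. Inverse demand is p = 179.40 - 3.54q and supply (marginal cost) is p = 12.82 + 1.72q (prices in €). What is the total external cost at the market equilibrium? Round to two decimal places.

€222.18

Market equilibrium (private): 12.82 + 1.72q = 179.40 - 3.54q → q_m = 31.6692.
Total external cost = ∫₀^{q_m} (0.84 + 0.39q) dq = 0.84×31.6692 + ½×0.39×31.6692² = 222.1751.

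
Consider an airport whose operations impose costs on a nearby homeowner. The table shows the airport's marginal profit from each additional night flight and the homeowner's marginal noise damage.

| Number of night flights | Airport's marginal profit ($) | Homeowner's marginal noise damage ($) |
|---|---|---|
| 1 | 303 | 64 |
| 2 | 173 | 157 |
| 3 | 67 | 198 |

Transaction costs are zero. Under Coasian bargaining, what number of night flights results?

Bargaining reaches the level where marginal profit last exceeds marginal noise damage.
That holds through level 2 (173 ≥ 157) but not at 3 (67 < 198).

2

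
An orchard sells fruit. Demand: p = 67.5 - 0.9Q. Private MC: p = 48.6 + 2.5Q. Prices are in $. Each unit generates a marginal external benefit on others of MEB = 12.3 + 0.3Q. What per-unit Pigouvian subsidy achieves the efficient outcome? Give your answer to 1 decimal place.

subsidy = $15.3 per unit

Social marginal cost = private MC − MEB = 36.3 + 2.2Q.
Set SMC = demand: 36.3 + 2.2Q = 67.5 - 0.9Q → Q* = 10.0645.
The Pigouvian subsidy equals MEB at Q*: 12.3 + 0.3×10.0645 = 15.3194.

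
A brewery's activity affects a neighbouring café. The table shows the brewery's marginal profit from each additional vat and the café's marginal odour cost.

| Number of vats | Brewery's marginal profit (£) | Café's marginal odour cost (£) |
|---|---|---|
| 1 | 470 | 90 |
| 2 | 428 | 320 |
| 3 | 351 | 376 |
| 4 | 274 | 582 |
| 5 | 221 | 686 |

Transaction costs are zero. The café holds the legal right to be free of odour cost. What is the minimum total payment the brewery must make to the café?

£410

Efficient level: marginal profit ≥ marginal odour cost through level 2, so k* = 2.
With the café holding the right, the brewery must at least compensate total damage at k*: 90 + 320 = 410.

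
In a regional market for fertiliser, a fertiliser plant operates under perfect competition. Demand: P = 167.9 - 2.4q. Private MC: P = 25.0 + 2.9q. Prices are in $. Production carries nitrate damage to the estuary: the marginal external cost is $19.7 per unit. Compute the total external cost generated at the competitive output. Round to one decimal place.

$531.2

Market equilibrium (private): 25.0 + 2.9q = 167.9 - 2.4q → q_m = 26.9623.
Total external cost = MEC × q_m = 19.7 × 26.9623 = 531.1573.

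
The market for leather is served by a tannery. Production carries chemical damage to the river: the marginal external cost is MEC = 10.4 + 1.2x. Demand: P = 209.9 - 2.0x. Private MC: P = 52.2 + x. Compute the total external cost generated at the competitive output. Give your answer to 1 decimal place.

Market equilibrium (private): 52.2 + x = 209.9 - 2.0x → x_m = 52.5667.
Total external cost = ∫₀^{x_m} (10.4 + 1.2x) dx = 10.4×52.5667 + ½×1.2×52.5667² = 2204.6484.

2204.6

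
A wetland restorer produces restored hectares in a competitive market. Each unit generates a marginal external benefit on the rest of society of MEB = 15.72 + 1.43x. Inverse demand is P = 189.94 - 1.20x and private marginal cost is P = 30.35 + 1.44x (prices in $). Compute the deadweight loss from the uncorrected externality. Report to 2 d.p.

DWL = $4313.06

Market equilibrium (private): 30.35 + 1.44x = 189.94 - 1.20x → x_m = 60.4508.
Social marginal cost = private MC − MEB = 14.63 + 0.01x.
Set SMC = demand: 14.63 + 0.01x = 189.94 - 1.20x → x* = 144.8843.
The welfare-loss triangle has base |x_m − x*| and height MEB(x_m) (the vertical gap between SMC and demand is zero at x* and MEB at x_m).
DWL = ½ × 84.4335 × 102.1646 = 4313.0574.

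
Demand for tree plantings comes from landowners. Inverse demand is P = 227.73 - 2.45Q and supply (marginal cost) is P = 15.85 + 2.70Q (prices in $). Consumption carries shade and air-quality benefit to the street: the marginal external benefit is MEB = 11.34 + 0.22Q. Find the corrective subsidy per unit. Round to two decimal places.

subsidy = $21.30 per unit

Social marginal benefit = demand + MEB = 239.07 - 2.23Q.
Set SMB = MC: 239.07 - 2.23Q = 15.85 + 2.70Q → Q* = 45.2779.
The Pigouvian subsidy equals MEB at Q*: 11.34 + 0.22×45.2779 = 21.3011.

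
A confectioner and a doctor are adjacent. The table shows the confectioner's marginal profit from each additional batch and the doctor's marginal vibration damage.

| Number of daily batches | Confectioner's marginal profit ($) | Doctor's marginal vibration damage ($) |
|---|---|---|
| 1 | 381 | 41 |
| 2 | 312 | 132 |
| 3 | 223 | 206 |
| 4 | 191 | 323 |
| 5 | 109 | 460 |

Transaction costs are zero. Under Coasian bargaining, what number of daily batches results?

3

Bargaining reaches the level where marginal profit last exceeds marginal vibration damage.
That holds through level 3 (223 ≥ 206) but not at 4 (191 < 323).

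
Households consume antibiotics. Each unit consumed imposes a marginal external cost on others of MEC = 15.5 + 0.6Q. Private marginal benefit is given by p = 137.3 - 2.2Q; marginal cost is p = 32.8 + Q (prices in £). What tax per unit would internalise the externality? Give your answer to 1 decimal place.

Social marginal benefit = demand − MEC = 121.8 - 2.8Q.
Set SMB = MC: 121.8 - 2.8Q = 32.8 + Q → Q* = 23.4211.
The Pigouvian tax equals MEC at Q*: 15.5 + 0.6×23.4211 = 29.5527.

tax = £29.6 per unit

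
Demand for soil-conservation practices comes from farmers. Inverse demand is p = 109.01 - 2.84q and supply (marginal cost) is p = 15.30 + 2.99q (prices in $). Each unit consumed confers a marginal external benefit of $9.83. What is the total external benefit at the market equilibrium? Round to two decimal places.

Market equilibrium (private): 15.30 + 2.99q = 109.01 - 2.84q → q_m = 16.0738.
Total external benefit = MEB × q_m = 9.83 × 16.0738 = 158.0055.

$158.01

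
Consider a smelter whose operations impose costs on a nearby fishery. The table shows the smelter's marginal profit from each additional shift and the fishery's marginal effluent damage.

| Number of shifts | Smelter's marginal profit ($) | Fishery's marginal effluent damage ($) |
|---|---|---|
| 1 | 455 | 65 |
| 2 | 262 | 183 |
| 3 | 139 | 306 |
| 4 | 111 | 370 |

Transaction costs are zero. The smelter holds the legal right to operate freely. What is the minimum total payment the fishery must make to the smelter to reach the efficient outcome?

Left alone the smelter would choose level 4 (marginal profit stays positive).
Efficient level: k* = 2 (marginal profit ≥ marginal effluent damage through 2).
The fishery must at least cover the smelter's forgone profit from cutting 4→2: 139 + 111 = 250.

$250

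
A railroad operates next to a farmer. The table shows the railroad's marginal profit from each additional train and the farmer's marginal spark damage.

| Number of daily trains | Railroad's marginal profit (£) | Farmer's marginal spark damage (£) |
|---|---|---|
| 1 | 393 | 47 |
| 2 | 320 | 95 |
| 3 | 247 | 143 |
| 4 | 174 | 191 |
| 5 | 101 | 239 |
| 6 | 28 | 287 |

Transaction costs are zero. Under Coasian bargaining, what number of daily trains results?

Bargaining reaches the level where marginal profit last exceeds marginal spark damage.
That holds through level 3 (247 ≥ 143) but not at 4 (174 < 191).

3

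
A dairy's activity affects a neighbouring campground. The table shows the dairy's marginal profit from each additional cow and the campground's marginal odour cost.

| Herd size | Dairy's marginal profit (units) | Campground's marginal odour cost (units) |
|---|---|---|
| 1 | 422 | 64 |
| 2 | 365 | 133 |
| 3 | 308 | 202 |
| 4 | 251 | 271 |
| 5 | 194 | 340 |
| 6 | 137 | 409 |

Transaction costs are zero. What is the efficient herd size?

3

Bargaining reaches the level where marginal profit last exceeds marginal odour cost.
That holds through level 3 (308 ≥ 202) but not at 4 (251 < 271).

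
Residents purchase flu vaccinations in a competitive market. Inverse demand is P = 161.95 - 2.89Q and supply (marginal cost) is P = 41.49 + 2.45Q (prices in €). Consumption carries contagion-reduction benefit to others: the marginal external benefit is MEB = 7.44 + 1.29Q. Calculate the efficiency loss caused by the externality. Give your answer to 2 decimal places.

DWL = €164.83

Market equilibrium (private): 41.49 + 2.45Q = 161.95 - 2.89Q → Q_m = 22.5581.
Social marginal benefit = demand + MEB = 169.39 - 1.60Q.
Set SMB = MC: 169.39 - 1.60Q = 41.49 + 2.45Q → Q* = 31.5802.
The welfare-loss triangle has base |Q_m − Q*| and height MEB(Q_m) (the vertical gap between SMB and MC is zero at Q* and MEB at Q_m).
DWL = ½ × 9.0221 × 36.5399 = 164.8333.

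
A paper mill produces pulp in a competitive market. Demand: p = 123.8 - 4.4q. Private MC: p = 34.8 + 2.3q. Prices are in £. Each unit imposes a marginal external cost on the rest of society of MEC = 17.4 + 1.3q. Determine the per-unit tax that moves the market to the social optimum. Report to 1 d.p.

Social marginal cost = private MC + MEC = 52.2 + 3.6q.
Set SMC = demand: 52.2 + 3.6q = 123.8 - 4.4q → q* = 8.9500.
The Pigouvian tax equals MEC at q*: 17.4 + 1.3×8.9500 = 29.0350.

tax = £29.0 per unit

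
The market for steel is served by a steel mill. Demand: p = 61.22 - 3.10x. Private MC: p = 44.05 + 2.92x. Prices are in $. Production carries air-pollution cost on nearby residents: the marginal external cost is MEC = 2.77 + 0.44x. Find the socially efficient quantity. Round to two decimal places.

x* = 2.23

Social marginal cost = private MC + MEC = 46.82 + 3.36x.
Set SMC = demand: 46.82 + 3.36x = 61.22 - 3.10x → x* = 2.2291.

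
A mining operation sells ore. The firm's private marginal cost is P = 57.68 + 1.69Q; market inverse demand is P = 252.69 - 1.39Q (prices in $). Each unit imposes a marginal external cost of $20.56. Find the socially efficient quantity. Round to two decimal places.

Social marginal cost = private MC + MEC = 78.24 + 1.69Q.
Set SMC = demand: 78.24 + 1.69Q = 252.69 - 1.39Q → Q* = 56.6396.

Q* = 56.64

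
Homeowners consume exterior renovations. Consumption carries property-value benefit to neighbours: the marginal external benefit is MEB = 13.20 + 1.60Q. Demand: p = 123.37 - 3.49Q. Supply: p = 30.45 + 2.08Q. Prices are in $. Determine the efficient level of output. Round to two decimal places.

Q* = 26.73

Social marginal benefit = demand + MEB = 136.57 - 1.89Q.
Set SMB = MC: 136.57 - 1.89Q = 30.45 + 2.08Q → Q* = 26.7305.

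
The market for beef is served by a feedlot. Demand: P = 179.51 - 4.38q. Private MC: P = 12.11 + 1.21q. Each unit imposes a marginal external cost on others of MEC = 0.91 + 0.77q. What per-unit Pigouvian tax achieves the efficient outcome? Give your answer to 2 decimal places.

tax = 21.07 per unit

Social marginal cost = private MC + MEC = 13.02 + 1.98q.
Set SMC = demand: 13.02 + 1.98q = 179.51 - 4.38q → q* = 26.1777.
The Pigouvian tax equals MEC at q*: 0.91 + 0.77×26.1777 = 21.0668.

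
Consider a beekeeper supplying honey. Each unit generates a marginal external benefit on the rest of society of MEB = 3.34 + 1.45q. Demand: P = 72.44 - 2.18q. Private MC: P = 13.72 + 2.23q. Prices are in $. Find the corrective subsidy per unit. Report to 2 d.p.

Social marginal cost = private MC − MEB = 10.38 + 0.78q.
Set SMC = demand: 10.38 + 0.78q = 72.44 - 2.18q → q* = 20.9662.
The Pigouvian subsidy equals MEB at q*: 3.34 + 1.45×20.9662 = 33.7410.

subsidy = $33.74 per unit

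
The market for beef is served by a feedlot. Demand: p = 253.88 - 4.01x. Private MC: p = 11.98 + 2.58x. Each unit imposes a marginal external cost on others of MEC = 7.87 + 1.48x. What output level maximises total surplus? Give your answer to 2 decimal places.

Social marginal cost = private MC + MEC = 19.85 + 4.06x.
Set SMC = demand: 19.85 + 4.06x = 253.88 - 4.01x → x* = 29.0000.

x* = 29.00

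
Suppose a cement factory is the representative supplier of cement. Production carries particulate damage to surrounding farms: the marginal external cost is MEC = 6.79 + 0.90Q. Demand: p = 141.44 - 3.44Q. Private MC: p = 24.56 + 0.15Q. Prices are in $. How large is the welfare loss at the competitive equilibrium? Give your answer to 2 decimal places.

Market equilibrium (private): 24.56 + 0.15Q = 141.44 - 3.44Q → Q_m = 32.5571.
Social marginal cost = private MC + MEC = 31.35 + 1.05Q.
Set SMC = demand: 31.35 + 1.05Q = 141.44 - 3.44Q → Q* = 24.5189.
The welfare-loss triangle has base |Q_m − Q*| and height MEC(Q_m) (the vertical gap between SMC and demand is zero at Q* and MEC at Q_m).
DWL = ½ × 8.0382 × 36.0914 = 145.0549.

DWL = $145.05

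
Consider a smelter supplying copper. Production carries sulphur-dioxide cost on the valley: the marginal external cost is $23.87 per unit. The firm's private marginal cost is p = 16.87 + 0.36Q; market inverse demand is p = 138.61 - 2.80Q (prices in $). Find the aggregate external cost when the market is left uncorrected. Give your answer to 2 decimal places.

Market equilibrium (private): 16.87 + 0.36Q = 138.61 - 2.80Q → Q_m = 38.5253.
Total external cost = MEC × Q_m = 23.87 × 38.5253 = 919.5989.

$919.60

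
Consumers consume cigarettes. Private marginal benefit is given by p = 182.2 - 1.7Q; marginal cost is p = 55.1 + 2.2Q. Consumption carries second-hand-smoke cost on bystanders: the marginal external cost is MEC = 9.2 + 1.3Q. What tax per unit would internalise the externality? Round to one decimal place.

Social marginal benefit = demand − MEC = 173.0 - 3.0Q.
Set SMB = MC: 173.0 - 3.0Q = 55.1 + 2.2Q → Q* = 22.6731.
The Pigouvian tax equals MEC at Q*: 9.2 + 1.3×22.6731 = 38.6750.

tax = 38.7 per unit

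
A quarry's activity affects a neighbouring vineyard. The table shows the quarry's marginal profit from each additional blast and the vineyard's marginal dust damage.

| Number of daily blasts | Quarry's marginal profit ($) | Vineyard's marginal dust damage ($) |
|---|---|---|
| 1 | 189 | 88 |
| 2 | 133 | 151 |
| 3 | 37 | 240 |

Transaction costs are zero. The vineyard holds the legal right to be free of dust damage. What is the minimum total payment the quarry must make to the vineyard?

Efficient level: marginal profit ≥ marginal dust damage through level 1, so k* = 1.
With the vineyard holding the right, the quarry must at least compensate total damage at k*: 88 = 88.

$88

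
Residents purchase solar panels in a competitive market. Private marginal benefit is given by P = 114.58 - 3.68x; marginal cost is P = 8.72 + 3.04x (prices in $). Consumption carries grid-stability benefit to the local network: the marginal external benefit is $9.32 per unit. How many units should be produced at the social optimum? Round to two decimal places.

Social marginal benefit = demand + MEB = 123.90 - 3.68x.
Set SMB = MC: 123.90 - 3.68x = 8.72 + 3.04x → x* = 17.1399.

x* = 17.14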